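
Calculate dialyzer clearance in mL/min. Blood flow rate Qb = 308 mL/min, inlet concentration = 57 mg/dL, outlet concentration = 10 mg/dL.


K = Qb * (Cb_in - Cb_out) / Cb_in
K = 308 * (57 - 10) / 57
K = 254 mL/min


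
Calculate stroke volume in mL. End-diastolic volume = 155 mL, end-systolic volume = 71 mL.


SV = EDV - ESV
SV = 155 - 71
SV = 84 mL


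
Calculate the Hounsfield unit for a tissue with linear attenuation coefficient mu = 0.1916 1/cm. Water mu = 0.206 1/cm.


HU = ((mu_tissue - mu_water) / mu_water) * 1000
HU = ((0.1916 - 0.206) / 0.206) * 1000
HU = -69.9


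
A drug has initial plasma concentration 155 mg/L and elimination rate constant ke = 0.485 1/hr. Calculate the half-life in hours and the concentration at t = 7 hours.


t_half = ln(2) / ke = 0.693147 / 0.485 = 1.429 hr
C(t) = C0 * exp(-ke*t) = 155 * exp(-0.485*7)
C(7) = 5.199 mg/L


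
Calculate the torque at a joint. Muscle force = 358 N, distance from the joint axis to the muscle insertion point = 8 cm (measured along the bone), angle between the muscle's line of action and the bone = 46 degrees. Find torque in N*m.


Torque = F * d * sin(theta)   (moment arm = d*sin(theta))
d = 8 cm = 0.08 m
Torque = 358 * 0.08 * sin(46)
Torque = 20.6 N*m


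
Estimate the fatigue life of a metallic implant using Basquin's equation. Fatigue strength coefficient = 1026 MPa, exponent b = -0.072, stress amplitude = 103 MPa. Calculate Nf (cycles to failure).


sigma_a = sigma_f' * (2Nf)^b
2Nf = (sigma_a/sigma_f')^(1/b)
2Nf = (103/1026)^(1/-0.072)
2Nf = 7.3353114e+13
Nf = 3.6677e+13


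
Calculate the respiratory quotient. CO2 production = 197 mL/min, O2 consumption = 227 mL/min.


RQ = VCO2 / VO2
RQ = 197 / 227
RQ = 0.8678


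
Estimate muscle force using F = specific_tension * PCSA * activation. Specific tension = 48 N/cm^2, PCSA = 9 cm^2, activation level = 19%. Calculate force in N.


F = sigma * PCSA * activation
F = 48 * 9 * 0.19
F = 82.08 N


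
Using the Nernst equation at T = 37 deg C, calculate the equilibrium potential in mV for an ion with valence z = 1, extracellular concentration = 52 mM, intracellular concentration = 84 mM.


E = (RT/(zF)) * ln(C_out/C_in)
T = 37 + 273.15 = 310.15 K
E = (8.314 * 310.15 / (1 * 96485)) * ln(52/84)
E = -12.82 mV


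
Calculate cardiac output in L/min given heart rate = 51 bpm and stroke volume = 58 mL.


CO = HR * SV
CO = 51 * 58 / 1000
CO = 2.958 L/min


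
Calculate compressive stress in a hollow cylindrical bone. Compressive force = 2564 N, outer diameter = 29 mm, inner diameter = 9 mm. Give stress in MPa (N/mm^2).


A = pi*(r_o^2 - r_i^2)
r_o = 14.5 mm, r_i = 4.5 mm
A = 596.903 mm^2
sigma = F/A = 2564 / 596.903
sigma = 4.296 MPa


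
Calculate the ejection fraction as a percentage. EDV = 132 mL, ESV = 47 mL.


SV = EDV - ESV = 132 - 47 = 85 mL
EF = SV/EDV * 100 = 85/132 * 100
EF = 64.39%


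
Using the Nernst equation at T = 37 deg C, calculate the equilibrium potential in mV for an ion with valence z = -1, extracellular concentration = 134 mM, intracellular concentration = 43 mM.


E = (RT/(zF)) * ln(C_out/C_in)
T = 37 + 273.15 = 310.15 K
E = (8.314 * 310.15 / (-1 * 96485)) * ln(134/43)
E = -30.38 mV


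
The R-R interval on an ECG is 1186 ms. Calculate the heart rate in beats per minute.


HR = 60 / RR_interval(s)
RR = 1186 ms = 1.186 s
HR = 60 / 1.186 = 50.59 bpm


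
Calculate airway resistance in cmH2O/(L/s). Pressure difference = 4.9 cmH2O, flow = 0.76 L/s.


R = dP / flow
R = 4.9 / 0.76
R = 6.447 cmH2O/(L/s)


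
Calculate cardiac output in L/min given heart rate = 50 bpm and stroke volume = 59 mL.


CO = HR * SV
CO = 50 * 59 / 1000
CO = 2.95 L/min


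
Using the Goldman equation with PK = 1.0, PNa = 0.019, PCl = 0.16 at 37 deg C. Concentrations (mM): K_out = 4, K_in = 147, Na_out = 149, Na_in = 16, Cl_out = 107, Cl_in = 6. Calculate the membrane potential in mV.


Vm = (RT/F)*ln((PK*Ko + PNa*Nao + PCl*Cli)/(PK*Ki + PNa*Nai + PCl*Clo))
Numer = 7.791, Denom = 164.424
Vm = -81.5 mV


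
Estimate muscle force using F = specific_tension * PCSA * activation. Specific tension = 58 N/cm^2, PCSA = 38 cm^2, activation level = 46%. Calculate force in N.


F = sigma * PCSA * activation
F = 58 * 38 * 0.46
F = 1014 N


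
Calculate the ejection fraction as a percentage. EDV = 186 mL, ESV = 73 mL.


SV = EDV - ESV = 186 - 73 = 113 mL
EF = SV/EDV * 100 = 113/186 * 100
EF = 60.75%


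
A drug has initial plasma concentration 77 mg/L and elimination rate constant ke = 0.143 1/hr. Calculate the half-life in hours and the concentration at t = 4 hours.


t_half = ln(2) / ke = 0.693147 / 0.143 = 4.847 hr
C(t) = C0 * exp(-ke*t) = 77 * exp(-0.143*4)
C(4) = 43.46 mg/L


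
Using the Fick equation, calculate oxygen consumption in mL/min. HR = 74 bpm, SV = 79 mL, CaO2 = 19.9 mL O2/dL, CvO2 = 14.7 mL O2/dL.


CO = HR*SV = 74*79/1000 = 5.846 L/min
a-v O2 diff = 19.9 - 14.7 = 5.2 mL/dL
VO2 = CO * (CaO2-CvO2) * 10 dL/L
VO2 = 5.846 * 5.2 * 10
VO2 = 304 mL/min


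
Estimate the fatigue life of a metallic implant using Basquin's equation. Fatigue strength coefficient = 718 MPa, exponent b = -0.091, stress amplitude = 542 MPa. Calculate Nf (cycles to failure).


sigma_a = sigma_f' * (2Nf)^b
2Nf = (sigma_a/sigma_f')^(1/b)
2Nf = (542/718)^(1/-0.091)
2Nf = 21.980355
Nf = 10.99


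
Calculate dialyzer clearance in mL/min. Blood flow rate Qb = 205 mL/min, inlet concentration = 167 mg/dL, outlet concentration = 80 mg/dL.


K = Qb * (Cb_in - Cb_out) / Cb_in
K = 205 * (167 - 80) / 167
K = 106.8 mL/min


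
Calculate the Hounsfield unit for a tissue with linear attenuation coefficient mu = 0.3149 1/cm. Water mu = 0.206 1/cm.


HU = ((mu_tissue - mu_water) / mu_water) * 1000
HU = ((0.3149 - 0.206) / 0.206) * 1000
HU = 528.6


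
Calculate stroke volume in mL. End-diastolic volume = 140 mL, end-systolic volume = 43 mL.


SV = EDV - ESV
SV = 140 - 43
SV = 97 mL


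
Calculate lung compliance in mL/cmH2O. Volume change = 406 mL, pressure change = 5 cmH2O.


C = dV / dP
C = 406 / 5
C = 81.2 mL/cmH2O


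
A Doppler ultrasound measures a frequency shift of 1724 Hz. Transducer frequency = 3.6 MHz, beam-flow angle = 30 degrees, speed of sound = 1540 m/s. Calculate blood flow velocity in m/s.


v = fd * c / (2 * f0 * cos(theta))
v = 1724 * 1540 / (2 * 3.6000e+06 * cos(30))
v = 0.4258 m/s


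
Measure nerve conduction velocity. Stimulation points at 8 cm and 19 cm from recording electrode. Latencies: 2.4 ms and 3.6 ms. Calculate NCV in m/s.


Distance = (19 - 8) / 100 = 0.11 m
dt = (3.6 - 2.4) / 1000 = 0.0012 s
NCV = dist / dt = 91.67 m/s


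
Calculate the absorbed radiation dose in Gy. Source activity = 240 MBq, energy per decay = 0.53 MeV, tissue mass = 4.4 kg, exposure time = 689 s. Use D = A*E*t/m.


A = 240 MBq = 2.4000e+08 Bq
E = 0.53 MeV = 8.4906e-14 J
D = A*E*t/m = 2.4000e+08*8.4906e-14*689/4.4
D = 0.003191 Gy


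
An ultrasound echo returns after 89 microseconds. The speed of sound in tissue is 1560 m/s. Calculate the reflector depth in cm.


depth = c * t / 2
t = 89 us = 8.9000e-05 s
depth = 1560 * 8.9000e-05 / 2
depth = 0.06942 m = 6.942 cm


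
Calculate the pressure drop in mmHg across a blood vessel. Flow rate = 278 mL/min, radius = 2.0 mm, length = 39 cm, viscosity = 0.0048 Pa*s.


dP = 8*mu*L*Q / (pi*r^4)
Q = 278 mL/min = 4.63333e-06 m^3/s
dP = 1380.45 Pa = 1380.45 / 133.322 mmHg = 10.35 mmHg


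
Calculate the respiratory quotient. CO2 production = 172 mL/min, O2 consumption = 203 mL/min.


RQ = VCO2 / VO2
RQ = 172 / 203
RQ = 0.8473


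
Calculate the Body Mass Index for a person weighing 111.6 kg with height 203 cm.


BMI = weight / height^2
height = 203 cm = 2.03 m
BMI = 111.6 / 2.03^2
BMI = 27.08 kg/m^2


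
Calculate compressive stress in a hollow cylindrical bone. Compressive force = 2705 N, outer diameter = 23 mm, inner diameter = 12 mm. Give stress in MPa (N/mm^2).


A = pi*(r_o^2 - r_i^2)
r_o = 11.5 mm, r_i = 6 mm
A = 302.378 mm^2
sigma = F/A = 2705 / 302.378
sigma = 8.946 MPa


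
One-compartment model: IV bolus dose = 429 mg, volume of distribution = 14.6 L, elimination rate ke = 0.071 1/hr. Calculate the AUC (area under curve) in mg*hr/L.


C0 = Dose/Vd = 429/14.6 = 29.3836 mg/L
AUC = C0/ke = 29.3836/0.071
AUC = 413.9 mg*hr/L


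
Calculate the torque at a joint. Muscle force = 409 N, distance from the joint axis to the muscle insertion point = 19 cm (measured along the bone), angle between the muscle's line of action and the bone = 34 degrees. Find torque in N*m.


Torque = F * d * sin(theta)   (moment arm = d*sin(theta))
d = 19 cm = 0.19 m
Torque = 409 * 0.19 * sin(34)
Torque = 43.45 N*m


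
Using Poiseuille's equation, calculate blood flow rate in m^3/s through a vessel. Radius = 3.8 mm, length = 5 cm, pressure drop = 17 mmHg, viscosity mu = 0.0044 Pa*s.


Q = pi*r^4*dP / (8*mu*L)
r = 0.0038 m, L = 0.05 m
dP = 17 mmHg = 2266.474 Pa
Q = 8.4357e-04 m^3/s


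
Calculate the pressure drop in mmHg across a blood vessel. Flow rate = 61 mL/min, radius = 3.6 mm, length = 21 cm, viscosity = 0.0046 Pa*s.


dP = 8*mu*L*Q / (pi*r^4)
Q = 61 mL/min = 1.01667e-06 m^3/s
dP = 14.8897 Pa = 14.8897 / 133.322 mmHg = 0.1117 mmHg


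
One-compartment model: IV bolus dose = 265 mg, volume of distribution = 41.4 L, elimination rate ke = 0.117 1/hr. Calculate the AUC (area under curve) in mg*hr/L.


C0 = Dose/Vd = 265/41.4 = 6.40097 mg/L
AUC = C0/ke = 6.40097/0.117
AUC = 54.71 mg*hr/L


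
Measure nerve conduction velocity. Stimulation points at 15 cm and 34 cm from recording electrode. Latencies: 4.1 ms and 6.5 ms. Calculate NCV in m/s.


Distance = (34 - 15) / 100 = 0.19 m
dt = (6.5 - 4.1) / 1000 = 0.0024 s
NCV = dist / dt = 79.17 m/s


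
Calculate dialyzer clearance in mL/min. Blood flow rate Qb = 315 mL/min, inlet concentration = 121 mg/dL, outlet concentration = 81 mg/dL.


K = Qb * (Cb_in - Cb_out) / Cb_in
K = 315 * (121 - 81) / 121
K = 104.1 mL/min


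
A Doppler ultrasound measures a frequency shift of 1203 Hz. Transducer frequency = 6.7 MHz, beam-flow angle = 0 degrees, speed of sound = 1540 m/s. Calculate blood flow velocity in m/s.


v = fd * c / (2 * f0 * cos(theta))
v = 1203 * 1540 / (2 * 6.7000e+06 * cos(0))
v = 0.1383 m/s


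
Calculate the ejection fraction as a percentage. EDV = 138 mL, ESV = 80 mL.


SV = EDV - ESV = 138 - 80 = 58 mL
EF = SV/EDV * 100 = 58/138 * 100
EF = 42.03%


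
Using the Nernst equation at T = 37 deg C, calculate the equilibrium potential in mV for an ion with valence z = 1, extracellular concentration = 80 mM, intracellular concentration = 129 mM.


E = (RT/(zF)) * ln(C_out/C_in)
T = 37 + 273.15 = 310.15 K
E = (8.314 * 310.15 / (1 * 96485)) * ln(80/129)
E = -12.77 mV


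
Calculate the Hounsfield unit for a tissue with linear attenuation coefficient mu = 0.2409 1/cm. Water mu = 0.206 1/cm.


HU = ((mu_tissue - mu_water) / mu_water) * 1000
HU = ((0.2409 - 0.206) / 0.206) * 1000
HU = 169.4


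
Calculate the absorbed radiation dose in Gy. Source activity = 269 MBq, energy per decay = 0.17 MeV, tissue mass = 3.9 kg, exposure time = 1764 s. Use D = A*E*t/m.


A = 269 MBq = 2.6900e+08 Bq
E = 0.17 MeV = 2.7234e-14 J
D = A*E*t/m = 2.6900e+08*2.7234e-14*1764/3.9
D = 0.003314 Gy


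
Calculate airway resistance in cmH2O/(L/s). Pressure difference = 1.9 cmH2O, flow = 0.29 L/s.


R = dP / flow
R = 1.9 / 0.29
R = 6.552 cmH2O/(L/s)


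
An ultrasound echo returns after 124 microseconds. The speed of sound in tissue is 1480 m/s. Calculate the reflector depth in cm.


depth = c * t / 2
t = 124 us = 1.2400e-04 s
depth = 1480 * 1.2400e-04 / 2
depth = 0.09176 m = 9.176 cm


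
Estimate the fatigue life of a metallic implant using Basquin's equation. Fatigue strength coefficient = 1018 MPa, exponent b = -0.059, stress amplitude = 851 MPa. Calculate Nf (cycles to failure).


sigma_a = sigma_f' * (2Nf)^b
2Nf = (sigma_a/sigma_f')^(1/b)
2Nf = (851/1018)^(1/-0.059)
2Nf = 20.842646
Nf = 10.42


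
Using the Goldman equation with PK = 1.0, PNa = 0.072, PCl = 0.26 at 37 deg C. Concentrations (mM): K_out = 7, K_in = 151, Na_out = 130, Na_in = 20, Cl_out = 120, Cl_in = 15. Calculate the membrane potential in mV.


Vm = (RT/F)*ln((PK*Ko + PNa*Nao + PCl*Cli)/(PK*Ki + PNa*Nai + PCl*Clo))
Numer = 20.26, Denom = 183.64
Vm = -58.91 mV


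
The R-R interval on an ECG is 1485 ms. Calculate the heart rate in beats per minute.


HR = 60 / RR_interval(s)
RR = 1485 ms = 1.485 s
HR = 60 / 1.485 = 40.4 bpm


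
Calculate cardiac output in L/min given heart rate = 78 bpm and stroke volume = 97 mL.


CO = HR * SV
CO = 78 * 97 / 1000
CO = 7.566 L/min


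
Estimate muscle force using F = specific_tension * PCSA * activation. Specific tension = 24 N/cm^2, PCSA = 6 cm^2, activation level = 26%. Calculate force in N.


F = sigma * PCSA * activation
F = 24 * 6 * 0.26
F = 37.44 N


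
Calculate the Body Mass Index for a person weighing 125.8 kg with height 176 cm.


BMI = weight / height^2
height = 176 cm = 1.76 m
BMI = 125.8 / 1.76^2
BMI = 40.61 kg/m^2


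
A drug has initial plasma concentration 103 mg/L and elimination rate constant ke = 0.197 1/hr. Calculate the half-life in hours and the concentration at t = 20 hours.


t_half = ln(2) / ke = 0.693147 / 0.197 = 3.519 hr
C(t) = C0 * exp(-ke*t) = 103 * exp(-0.197*20)
C(20) = 2.003 mg/L


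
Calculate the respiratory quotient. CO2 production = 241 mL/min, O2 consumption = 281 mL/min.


RQ = VCO2 / VO2
RQ = 241 / 281
RQ = 0.8577


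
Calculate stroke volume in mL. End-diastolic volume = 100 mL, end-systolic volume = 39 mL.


SV = EDV - ESV
SV = 100 - 39
SV = 61 mL


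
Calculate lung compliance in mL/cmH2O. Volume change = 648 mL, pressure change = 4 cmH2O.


C = dV / dP
C = 648 / 4
C = 162 mL/cmH2O


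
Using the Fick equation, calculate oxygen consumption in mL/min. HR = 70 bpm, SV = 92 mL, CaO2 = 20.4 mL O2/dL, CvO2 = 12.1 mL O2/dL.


CO = HR*SV = 70*92/1000 = 6.44 L/min
a-v O2 diff = 20.4 - 12.1 = 8.3 mL/dL
VO2 = CO * (CaO2-CvO2) * 10 dL/L
VO2 = 6.44 * 8.3 * 10
VO2 = 534.5 mL/min


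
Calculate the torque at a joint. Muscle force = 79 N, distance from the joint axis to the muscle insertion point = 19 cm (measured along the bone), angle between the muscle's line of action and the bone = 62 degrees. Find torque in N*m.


Torque = F * d * sin(theta)   (moment arm = d*sin(theta))
d = 19 cm = 0.19 m
Torque = 79 * 0.19 * sin(62)
Torque = 13.25 N*m


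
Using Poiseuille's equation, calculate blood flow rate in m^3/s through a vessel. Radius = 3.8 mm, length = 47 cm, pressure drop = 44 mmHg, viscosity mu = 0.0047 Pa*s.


Q = pi*r^4*dP / (8*mu*L)
r = 0.0038 m, L = 0.47 m
dP = 44 mmHg = 5866.168 Pa
Q = 2.1745e-04 m^3/s


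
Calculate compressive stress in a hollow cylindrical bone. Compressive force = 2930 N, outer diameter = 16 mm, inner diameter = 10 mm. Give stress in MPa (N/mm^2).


A = pi*(r_o^2 - r_i^2)
r_o = 8 mm, r_i = 5 mm
A = 122.522 mm^2
sigma = F/A = 2930 / 122.522
sigma = 23.91 MPa


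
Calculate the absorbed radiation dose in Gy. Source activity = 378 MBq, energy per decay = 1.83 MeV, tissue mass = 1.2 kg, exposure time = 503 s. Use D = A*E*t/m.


A = 378 MBq = 3.7800e+08 Bq
E = 1.83 MeV = 2.93166e-13 J
D = A*E*t/m = 3.7800e+08*2.93166e-13*503/1.2
D = 0.04645 Gy


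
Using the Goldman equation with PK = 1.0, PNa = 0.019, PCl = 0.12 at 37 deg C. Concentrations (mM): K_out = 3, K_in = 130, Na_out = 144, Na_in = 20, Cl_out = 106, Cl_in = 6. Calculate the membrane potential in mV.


Vm = (RT/F)*ln((PK*Ko + PNa*Nao + PCl*Cli)/(PK*Ki + PNa*Nai + PCl*Clo))
Numer = 6.456, Denom = 143.1
Vm = -82.81 mV


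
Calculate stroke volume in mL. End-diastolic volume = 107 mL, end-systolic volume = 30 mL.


SV = EDV - ESV
SV = 107 - 30
SV = 77 mL


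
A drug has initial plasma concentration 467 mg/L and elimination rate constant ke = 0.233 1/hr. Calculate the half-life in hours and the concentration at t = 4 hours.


t_half = ln(2) / ke = 0.693147 / 0.233 = 2.975 hr
C(t) = C0 * exp(-ke*t) = 467 * exp(-0.233*4)
C(4) = 183.9 mg/L


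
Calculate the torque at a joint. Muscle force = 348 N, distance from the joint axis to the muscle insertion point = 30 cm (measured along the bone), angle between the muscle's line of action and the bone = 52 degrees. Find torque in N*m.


Torque = F * d * sin(theta)   (moment arm = d*sin(theta))
d = 30 cm = 0.3 m
Torque = 348 * 0.3 * sin(52)
Torque = 82.27 N*m


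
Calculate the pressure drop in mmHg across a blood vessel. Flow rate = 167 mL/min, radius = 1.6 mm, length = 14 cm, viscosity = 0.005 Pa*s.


dP = 8*mu*L*Q / (pi*r^4)
Q = 167 mL/min = 2.78333e-06 m^3/s
dP = 757.047 Pa = 757.047 / 133.322 mmHg = 5.678 mmHg


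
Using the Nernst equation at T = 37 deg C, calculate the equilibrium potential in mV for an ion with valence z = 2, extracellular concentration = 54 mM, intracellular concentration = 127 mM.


E = (RT/(zF)) * ln(C_out/C_in)
T = 37 + 273.15 = 310.15 K
E = (8.314 * 310.15 / (2 * 96485)) * ln(54/127)
E = -11.43 mV


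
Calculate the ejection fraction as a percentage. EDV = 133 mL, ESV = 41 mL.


SV = EDV - ESV = 133 - 41 = 92 mL
EF = SV/EDV * 100 = 92/133 * 100
EF = 69.17%


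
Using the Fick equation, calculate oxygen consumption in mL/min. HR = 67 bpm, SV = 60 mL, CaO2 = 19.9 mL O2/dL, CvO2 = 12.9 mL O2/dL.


CO = HR*SV = 67*60/1000 = 4.02 L/min
a-v O2 diff = 19.9 - 12.9 = 7 mL/dL
VO2 = CO * (CaO2-CvO2) * 10 dL/L
VO2 = 4.02 * 7 * 10
VO2 = 281.4 mL/min


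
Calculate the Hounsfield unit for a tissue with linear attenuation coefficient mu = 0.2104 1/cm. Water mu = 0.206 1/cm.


HU = ((mu_tissue - mu_water) / mu_water) * 1000
HU = ((0.2104 - 0.206) / 0.206) * 1000
HU = 21.36


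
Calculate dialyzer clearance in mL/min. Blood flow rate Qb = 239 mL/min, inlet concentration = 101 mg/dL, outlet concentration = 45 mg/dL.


K = Qb * (Cb_in - Cb_out) / Cb_in
K = 239 * (101 - 45) / 101
K = 132.5 mL/min


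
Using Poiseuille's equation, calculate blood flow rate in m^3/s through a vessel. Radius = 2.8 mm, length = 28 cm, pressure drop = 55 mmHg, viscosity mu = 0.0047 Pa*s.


Q = pi*r^4*dP / (8*mu*L)
r = 0.0028 m, L = 0.28 m
dP = 55 mmHg = 7332.71 Pa
Q = 1.3449e-04 m^3/s


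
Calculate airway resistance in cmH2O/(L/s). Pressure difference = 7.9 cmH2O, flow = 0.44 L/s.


R = dP / flow
R = 7.9 / 0.44
R = 17.95 cmH2O/(L/s)


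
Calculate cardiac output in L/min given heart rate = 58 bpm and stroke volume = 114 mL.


CO = HR * SV
CO = 58 * 114 / 1000
CO = 6.612 L/min


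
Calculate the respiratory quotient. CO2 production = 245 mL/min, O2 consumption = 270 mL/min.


RQ = VCO2 / VO2
RQ = 245 / 270
RQ = 0.9074


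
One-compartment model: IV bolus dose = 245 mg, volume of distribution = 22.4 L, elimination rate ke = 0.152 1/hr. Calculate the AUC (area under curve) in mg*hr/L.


C0 = Dose/Vd = 245/22.4 = 10.9375 mg/L
AUC = C0/ke = 10.9375/0.152
AUC = 71.96 mg*hr/L


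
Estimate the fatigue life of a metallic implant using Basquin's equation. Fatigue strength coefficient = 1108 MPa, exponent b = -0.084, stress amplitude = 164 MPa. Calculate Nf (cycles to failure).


sigma_a = sigma_f' * (2Nf)^b
2Nf = (sigma_a/sigma_f')^(1/b)
2Nf = (164/1108)^(1/-0.084)
2Nf = 7.539322e+09
Nf = 3.7697e+09


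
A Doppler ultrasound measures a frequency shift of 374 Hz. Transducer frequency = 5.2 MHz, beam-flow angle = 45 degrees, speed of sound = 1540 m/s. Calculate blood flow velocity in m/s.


v = fd * c / (2 * f0 * cos(theta))
v = 374 * 1540 / (2 * 5.2000e+06 * cos(45))
v = 0.07832 m/s


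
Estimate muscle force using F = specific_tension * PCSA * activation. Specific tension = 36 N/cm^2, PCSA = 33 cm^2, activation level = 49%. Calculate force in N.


F = sigma * PCSA * activation
F = 36 * 33 * 0.49
F = 582.1 N


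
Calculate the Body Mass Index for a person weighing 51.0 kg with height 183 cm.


BMI = weight / height^2
height = 183 cm = 1.83 m
BMI = 51.0 / 1.83^2
BMI = 15.23 kg/m^2


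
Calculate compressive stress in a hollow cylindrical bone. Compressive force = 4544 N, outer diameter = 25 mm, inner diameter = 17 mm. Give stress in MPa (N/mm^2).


A = pi*(r_o^2 - r_i^2)
r_o = 12.5 mm, r_i = 8.5 mm
A = 263.894 mm^2
sigma = F/A = 4544 / 263.894
sigma = 17.22 MPa


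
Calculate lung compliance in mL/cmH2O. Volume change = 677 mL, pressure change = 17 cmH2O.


C = dV / dP
C = 677 / 17
C = 39.82 mL/cmH2O


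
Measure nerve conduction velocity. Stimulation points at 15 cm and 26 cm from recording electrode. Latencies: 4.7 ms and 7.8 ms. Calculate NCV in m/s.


Distance = (26 - 15) / 100 = 0.11 m
dt = (7.8 - 4.7) / 1000 = 0.0031 s
NCV = dist / dt = 35.48 m/s


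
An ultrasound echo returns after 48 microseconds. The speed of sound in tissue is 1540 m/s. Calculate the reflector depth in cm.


depth = c * t / 2
t = 48 us = 4.8000e-05 s
depth = 1540 * 4.8000e-05 / 2
depth = 0.03696 m = 3.696 cm


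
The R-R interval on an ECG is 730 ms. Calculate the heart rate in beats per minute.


HR = 60 / RR_interval(s)
RR = 730 ms = 0.73 s
HR = 60 / 0.73 = 82.19 bpm


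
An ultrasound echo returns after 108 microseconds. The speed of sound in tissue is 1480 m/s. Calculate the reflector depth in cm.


depth = c * t / 2
t = 108 us = 1.0800e-04 s
depth = 1480 * 1.0800e-04 / 2
depth = 0.07992 m = 7.992 cm


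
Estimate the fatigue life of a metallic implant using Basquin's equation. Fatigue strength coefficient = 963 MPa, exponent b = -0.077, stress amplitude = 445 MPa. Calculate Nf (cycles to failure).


sigma_a = sigma_f' * (2Nf)^b
2Nf = (sigma_a/sigma_f')^(1/b)
2Nf = (445/963)^(1/-0.077)
2Nf = 22599.95
Nf = 1.13e+04


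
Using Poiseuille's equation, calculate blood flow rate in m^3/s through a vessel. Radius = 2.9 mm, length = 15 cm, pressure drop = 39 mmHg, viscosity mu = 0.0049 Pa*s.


Q = pi*r^4*dP / (8*mu*L)
r = 0.0029 m, L = 0.15 m
dP = 39 mmHg = 5199.558 Pa
Q = 1.9649e-04 m^3/s


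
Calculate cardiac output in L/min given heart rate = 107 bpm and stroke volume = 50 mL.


CO = HR * SV
CO = 107 * 50 / 1000
CO = 5.35 L/min


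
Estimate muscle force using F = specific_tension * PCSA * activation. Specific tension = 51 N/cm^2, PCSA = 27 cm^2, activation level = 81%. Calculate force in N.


F = sigma * PCSA * activation
F = 51 * 27 * 0.81
F = 1115 N


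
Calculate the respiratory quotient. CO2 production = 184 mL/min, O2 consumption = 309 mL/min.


RQ = VCO2 / VO2
RQ = 184 / 309
RQ = 0.5955


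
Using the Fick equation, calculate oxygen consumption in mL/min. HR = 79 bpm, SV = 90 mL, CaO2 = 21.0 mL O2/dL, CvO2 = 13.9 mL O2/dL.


CO = HR*SV = 79*90/1000 = 7.11 L/min
a-v O2 diff = 21.0 - 13.9 = 7.1 mL/dL
VO2 = CO * (CaO2-CvO2) * 10 dL/L
VO2 = 7.11 * 7.1 * 10
VO2 = 504.8 mL/min


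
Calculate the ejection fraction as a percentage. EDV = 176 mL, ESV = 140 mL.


SV = EDV - ESV = 176 - 140 = 36 mL
EF = SV/EDV * 100 = 36/176 * 100
EF = 20.45%


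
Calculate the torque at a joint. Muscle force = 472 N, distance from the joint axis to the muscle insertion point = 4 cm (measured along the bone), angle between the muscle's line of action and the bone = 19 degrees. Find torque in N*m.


Torque = F * d * sin(theta)   (moment arm = d*sin(theta))
d = 4 cm = 0.04 m
Torque = 472 * 0.04 * sin(19)
Torque = 6.147 N*m


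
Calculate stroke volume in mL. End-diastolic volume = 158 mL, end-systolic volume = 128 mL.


SV = EDV - ESV
SV = 158 - 128
SV = 30 mL


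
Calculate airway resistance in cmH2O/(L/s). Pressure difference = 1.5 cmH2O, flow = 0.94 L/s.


R = dP / flow
R = 1.5 / 0.94
R = 1.596 cmH2O/(L/s)


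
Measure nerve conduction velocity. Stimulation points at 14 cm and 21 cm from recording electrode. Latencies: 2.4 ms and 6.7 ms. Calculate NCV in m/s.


Distance = (21 - 14) / 100 = 0.07 m
dt = (6.7 - 2.4) / 1000 = 0.0043 s
NCV = dist / dt = 16.28 m/s


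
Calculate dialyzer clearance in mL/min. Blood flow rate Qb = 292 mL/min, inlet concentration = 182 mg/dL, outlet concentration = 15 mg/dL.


K = Qb * (Cb_in - Cb_out) / Cb_in
K = 292 * (182 - 15) / 182
K = 267.9 mL/min


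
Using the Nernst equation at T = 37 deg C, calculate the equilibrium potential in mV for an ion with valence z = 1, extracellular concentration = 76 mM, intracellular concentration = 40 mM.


E = (RT/(zF)) * ln(C_out/C_in)
T = 37 + 273.15 = 310.15 K
E = (8.314 * 310.15 / (1 * 96485)) * ln(76/40)
E = 17.15 mV


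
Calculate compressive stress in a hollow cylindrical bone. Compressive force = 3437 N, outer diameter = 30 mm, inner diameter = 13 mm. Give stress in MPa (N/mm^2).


A = pi*(r_o^2 - r_i^2)
r_o = 15 mm, r_i = 6.5 mm
A = 574.126 mm^2
sigma = F/A = 3437 / 574.126
sigma = 5.986 MPa


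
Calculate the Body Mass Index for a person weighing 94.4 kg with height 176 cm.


BMI = weight / height^2
height = 176 cm = 1.76 m
BMI = 94.4 / 1.76^2
BMI = 30.48 kg/m^2


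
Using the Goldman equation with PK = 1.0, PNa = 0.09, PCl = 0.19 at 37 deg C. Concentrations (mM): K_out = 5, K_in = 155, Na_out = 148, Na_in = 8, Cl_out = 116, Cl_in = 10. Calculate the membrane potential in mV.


Vm = (RT/F)*ln((PK*Ko + PNa*Nao + PCl*Cli)/(PK*Ki + PNa*Nai + PCl*Clo))
Numer = 20.22, Denom = 177.76
Vm = -58.09 mV


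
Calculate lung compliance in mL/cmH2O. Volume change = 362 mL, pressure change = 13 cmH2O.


C = dV / dP
C = 362 / 13
C = 27.85 mL/cmH2O


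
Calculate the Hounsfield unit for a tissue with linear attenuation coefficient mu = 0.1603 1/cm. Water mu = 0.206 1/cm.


HU = ((mu_tissue - mu_water) / mu_water) * 1000
HU = ((0.1603 - 0.206) / 0.206) * 1000
HU = -221.8


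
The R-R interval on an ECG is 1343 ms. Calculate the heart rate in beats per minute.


HR = 60 / RR_interval(s)
RR = 1343 ms = 1.343 s
HR = 60 / 1.343 = 44.68 bpm


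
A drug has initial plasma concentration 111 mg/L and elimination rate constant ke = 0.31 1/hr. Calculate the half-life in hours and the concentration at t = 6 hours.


t_half = ln(2) / ke = 0.693147 / 0.31 = 2.236 hr
C(t) = C0 * exp(-ke*t) = 111 * exp(-0.31*6)
C(6) = 17.28 mg/L


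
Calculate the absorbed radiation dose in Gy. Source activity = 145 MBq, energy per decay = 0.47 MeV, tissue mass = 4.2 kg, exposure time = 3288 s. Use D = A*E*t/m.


A = 145 MBq = 1.4500e+08 Bq
E = 0.47 MeV = 7.5294e-14 J
D = A*E*t/m = 1.4500e+08*7.5294e-14*3288/4.2
D = 0.008547 Gy


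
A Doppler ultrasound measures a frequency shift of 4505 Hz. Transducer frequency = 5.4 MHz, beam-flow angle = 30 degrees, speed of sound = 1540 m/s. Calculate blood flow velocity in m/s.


v = fd * c / (2 * f0 * cos(theta))
v = 4505 * 1540 / (2 * 5.4000e+06 * cos(30))
v = 0.7418 m/s


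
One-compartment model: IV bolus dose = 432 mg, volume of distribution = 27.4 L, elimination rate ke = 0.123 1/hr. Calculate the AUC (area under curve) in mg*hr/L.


C0 = Dose/Vd = 432/27.4 = 15.7664 mg/L
AUC = C0/ke = 15.7664/0.123
AUC = 128.2 mg*hr/L


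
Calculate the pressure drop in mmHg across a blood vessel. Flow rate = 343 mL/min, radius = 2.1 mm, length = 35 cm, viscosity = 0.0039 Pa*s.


dP = 8*mu*L*Q / (pi*r^4)
Q = 343 mL/min = 5.71667e-06 m^3/s
dP = 1021.74 Pa = 1021.74 / 133.322 mmHg = 7.664 mmHg


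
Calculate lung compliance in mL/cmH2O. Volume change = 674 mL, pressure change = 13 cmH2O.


C = dV / dP
C = 674 / 13
C = 51.85 mL/cmH2O


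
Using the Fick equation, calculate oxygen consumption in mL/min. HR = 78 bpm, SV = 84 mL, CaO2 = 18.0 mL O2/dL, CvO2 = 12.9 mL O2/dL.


CO = HR*SV = 78*84/1000 = 6.552 L/min
a-v O2 diff = 18.0 - 12.9 = 5.1 mL/dL
VO2 = CO * (CaO2-CvO2) * 10 dL/L
VO2 = 6.552 * 5.1 * 10
VO2 = 334.2 mL/min


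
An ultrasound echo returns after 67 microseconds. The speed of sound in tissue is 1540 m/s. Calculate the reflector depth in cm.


depth = c * t / 2
t = 67 us = 6.7000e-05 s
depth = 1540 * 6.7000e-05 / 2
depth = 0.05159 m = 5.159 cm


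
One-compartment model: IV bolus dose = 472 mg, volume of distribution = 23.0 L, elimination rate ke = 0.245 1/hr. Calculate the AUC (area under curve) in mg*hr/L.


C0 = Dose/Vd = 472/23.0 = 20.5217 mg/L
AUC = C0/ke = 20.5217/0.245
AUC = 83.76 mg*hr/L


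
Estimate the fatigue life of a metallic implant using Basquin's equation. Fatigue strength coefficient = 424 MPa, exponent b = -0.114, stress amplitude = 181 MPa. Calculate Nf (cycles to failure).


sigma_a = sigma_f' * (2Nf)^b
2Nf = (sigma_a/sigma_f')^(1/b)
2Nf = (181/424)^(1/-0.114)
2Nf = 1749.3266
Nf = 874.7


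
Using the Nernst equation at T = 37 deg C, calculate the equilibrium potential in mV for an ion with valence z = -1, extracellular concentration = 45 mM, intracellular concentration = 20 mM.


E = (RT/(zF)) * ln(C_out/C_in)
T = 37 + 273.15 = 310.15 K
E = (8.314 * 310.15 / (-1 * 96485)) * ln(45/20)
E = -21.67 mV


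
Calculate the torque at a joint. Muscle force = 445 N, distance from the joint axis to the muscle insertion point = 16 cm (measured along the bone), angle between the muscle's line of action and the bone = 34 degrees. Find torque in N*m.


Torque = F * d * sin(theta)   (moment arm = d*sin(theta))
d = 16 cm = 0.16 m
Torque = 445 * 0.16 * sin(34)
Torque = 39.81 N*m


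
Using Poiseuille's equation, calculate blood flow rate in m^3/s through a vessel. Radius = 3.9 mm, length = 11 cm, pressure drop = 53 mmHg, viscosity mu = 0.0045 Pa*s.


Q = pi*r^4*dP / (8*mu*L)
r = 0.0039 m, L = 0.11 m
dP = 53 mmHg = 7066.066 Pa
Q = 0.001297 m^3/s


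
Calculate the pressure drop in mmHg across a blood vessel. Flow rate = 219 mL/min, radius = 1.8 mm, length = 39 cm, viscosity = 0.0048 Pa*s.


dP = 8*mu*L*Q / (pi*r^4)
Q = 219 mL/min = 3.65e-06 m^3/s
dP = 1657.48 Pa = 1657.48 / 133.322 mmHg = 12.43 mmHg


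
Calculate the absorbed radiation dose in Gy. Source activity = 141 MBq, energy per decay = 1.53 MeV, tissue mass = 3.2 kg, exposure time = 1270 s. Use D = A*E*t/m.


A = 141 MBq = 1.4100e+08 Bq
E = 1.53 MeV = 2.45106e-13 J
D = A*E*t/m = 1.4100e+08*2.45106e-13*1270/3.2
D = 0.01372 Gy


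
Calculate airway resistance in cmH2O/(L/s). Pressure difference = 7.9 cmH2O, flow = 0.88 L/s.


R = dP / flow
R = 7.9 / 0.88
R = 8.977 cmH2O/(L/s)


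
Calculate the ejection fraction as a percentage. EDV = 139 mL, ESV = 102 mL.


SV = EDV - ESV = 139 - 102 = 37 mL
EF = SV/EDV * 100 = 37/139 * 100
EF = 26.62%


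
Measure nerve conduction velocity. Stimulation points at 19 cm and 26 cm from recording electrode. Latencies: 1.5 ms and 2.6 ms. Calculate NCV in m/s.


Distance = (26 - 19) / 100 = 0.07 m
dt = (2.6 - 1.5) / 1000 = 0.0011 s
NCV = dist / dt = 63.64 m/s


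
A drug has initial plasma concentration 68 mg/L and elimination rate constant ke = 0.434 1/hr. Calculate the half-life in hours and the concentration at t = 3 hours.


t_half = ln(2) / ke = 0.693147 / 0.434 = 1.597 hr
C(t) = C0 * exp(-ke*t) = 68 * exp(-0.434*3)
C(3) = 18.5 mg/L


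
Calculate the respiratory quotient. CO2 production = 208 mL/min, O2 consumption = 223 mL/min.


RQ = VCO2 / VO2
RQ = 208 / 223
RQ = 0.9327


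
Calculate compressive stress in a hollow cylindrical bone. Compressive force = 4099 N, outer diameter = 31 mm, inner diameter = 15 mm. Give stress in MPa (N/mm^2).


A = pi*(r_o^2 - r_i^2)
r_o = 15.5 mm, r_i = 7.5 mm
A = 578.053 mm^2
sigma = F/A = 4099 / 578.053
sigma = 7.091 MPa


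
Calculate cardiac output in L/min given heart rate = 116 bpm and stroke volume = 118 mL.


CO = HR * SV
CO = 116 * 118 / 1000
CO = 13.69 L/min


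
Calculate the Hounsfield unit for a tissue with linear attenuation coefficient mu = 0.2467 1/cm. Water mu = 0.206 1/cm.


HU = ((mu_tissue - mu_water) / mu_water) * 1000
HU = ((0.2467 - 0.206) / 0.206) * 1000
HU = 197.6


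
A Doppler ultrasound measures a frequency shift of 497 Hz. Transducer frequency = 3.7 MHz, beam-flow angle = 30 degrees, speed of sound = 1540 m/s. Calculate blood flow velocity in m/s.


v = fd * c / (2 * f0 * cos(theta))
v = 497 * 1540 / (2 * 3.7000e+06 * cos(30))
v = 0.1194 m/s


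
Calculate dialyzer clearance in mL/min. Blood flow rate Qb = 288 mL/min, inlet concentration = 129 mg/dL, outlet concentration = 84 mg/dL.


K = Qb * (Cb_in - Cb_out) / Cb_in
K = 288 * (129 - 84) / 129
K = 100.5 mL/min


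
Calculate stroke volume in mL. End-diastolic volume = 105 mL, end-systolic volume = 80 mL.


SV = EDV - ESV
SV = 105 - 80
SV = 25 mL


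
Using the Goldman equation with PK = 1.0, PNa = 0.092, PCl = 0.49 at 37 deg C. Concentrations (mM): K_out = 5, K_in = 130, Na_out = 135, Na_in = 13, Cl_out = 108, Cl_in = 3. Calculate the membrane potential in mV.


Vm = (RT/F)*ln((PK*Ko + PNa*Nao + PCl*Cli)/(PK*Ki + PNa*Nai + PCl*Clo))
Numer = 18.89, Denom = 184.116
Vm = -60.85 mV


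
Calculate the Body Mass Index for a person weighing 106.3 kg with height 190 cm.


BMI = weight / height^2
height = 190 cm = 1.9 m
BMI = 106.3 / 1.9^2
BMI = 29.45 kg/m^2


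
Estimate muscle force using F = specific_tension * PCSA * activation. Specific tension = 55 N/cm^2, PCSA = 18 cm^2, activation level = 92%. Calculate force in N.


F = sigma * PCSA * activation
F = 55 * 18 * 0.92
F = 910.8 N


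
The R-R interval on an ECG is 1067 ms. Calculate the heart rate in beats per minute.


HR = 60 / RR_interval(s)
RR = 1067 ms = 1.067 s
HR = 60 / 1.067 = 56.23 bpm


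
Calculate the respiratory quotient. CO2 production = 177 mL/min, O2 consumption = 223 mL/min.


RQ = VCO2 / VO2
RQ = 177 / 223
RQ = 0.7937


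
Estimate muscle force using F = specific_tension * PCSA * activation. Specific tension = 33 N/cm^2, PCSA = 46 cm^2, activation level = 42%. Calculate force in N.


F = sigma * PCSA * activation
F = 33 * 46 * 0.42
F = 637.6 N


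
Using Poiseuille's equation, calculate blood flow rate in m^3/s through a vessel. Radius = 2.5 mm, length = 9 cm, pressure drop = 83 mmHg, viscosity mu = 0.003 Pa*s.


Q = pi*r^4*dP / (8*mu*L)
r = 0.0025 m, L = 0.09 m
dP = 83 mmHg = 11065.726 Pa
Q = 6.2869e-04 m^3/s


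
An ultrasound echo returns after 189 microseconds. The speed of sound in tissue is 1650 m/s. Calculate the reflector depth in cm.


depth = c * t / 2
t = 189 us = 1.8900e-04 s
depth = 1650 * 1.8900e-04 / 2
depth = 0.155925 m = 15.5925 cm


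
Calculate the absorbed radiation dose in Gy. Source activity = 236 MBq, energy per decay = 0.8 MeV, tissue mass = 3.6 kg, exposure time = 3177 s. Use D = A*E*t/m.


A = 236 MBq = 2.3600e+08 Bq
E = 0.8 MeV = 1.2816e-13 J
D = A*E*t/m = 2.3600e+08*1.2816e-13*3177/3.6
D = 0.02669 Gy


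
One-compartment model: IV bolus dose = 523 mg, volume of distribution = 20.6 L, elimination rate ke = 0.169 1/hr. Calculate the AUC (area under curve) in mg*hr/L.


C0 = Dose/Vd = 523/20.6 = 25.3883 mg/L
AUC = C0/ke = 25.3883/0.169
AUC = 150.2 mg*hr/L


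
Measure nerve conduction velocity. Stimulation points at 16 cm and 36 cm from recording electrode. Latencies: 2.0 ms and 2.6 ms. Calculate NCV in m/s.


Distance = (36 - 16) / 100 = 0.2 m
dt = (2.6 - 2.0) / 1000 = 6.0000e-04 s
NCV = dist / dt = 333.3 m/s


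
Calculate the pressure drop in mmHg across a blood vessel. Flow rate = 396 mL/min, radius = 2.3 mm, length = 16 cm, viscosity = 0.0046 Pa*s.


dP = 8*mu*L*Q / (pi*r^4)
Q = 396 mL/min = 6.6e-06 m^3/s
dP = 442.029 Pa = 442.029 / 133.322 mmHg = 3.315 mmHg


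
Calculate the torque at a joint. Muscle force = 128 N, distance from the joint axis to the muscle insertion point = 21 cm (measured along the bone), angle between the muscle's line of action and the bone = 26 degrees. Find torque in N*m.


Torque = F * d * sin(theta)   (moment arm = d*sin(theta))
d = 21 cm = 0.21 m
Torque = 128 * 0.21 * sin(26)
Torque = 11.78 N*m


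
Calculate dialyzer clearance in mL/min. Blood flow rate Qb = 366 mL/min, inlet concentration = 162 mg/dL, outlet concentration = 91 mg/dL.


K = Qb * (Cb_in - Cb_out) / Cb_in
K = 366 * (162 - 91) / 162
K = 160.4 mL/min


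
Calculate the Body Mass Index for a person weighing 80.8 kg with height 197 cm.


BMI = weight / height^2
height = 197 cm = 1.97 m
BMI = 80.8 / 1.97^2
BMI = 20.82 kg/m^2


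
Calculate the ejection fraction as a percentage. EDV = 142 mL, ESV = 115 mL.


SV = EDV - ESV = 142 - 115 = 27 mL
EF = SV/EDV * 100 = 27/142 * 100
EF = 19.01%


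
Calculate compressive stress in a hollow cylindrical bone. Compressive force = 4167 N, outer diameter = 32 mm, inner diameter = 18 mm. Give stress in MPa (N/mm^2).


A = pi*(r_o^2 - r_i^2)
r_o = 16 mm, r_i = 9 mm
A = 549.779 mm^2
sigma = F/A = 4167 / 549.779
sigma = 7.579 MPa


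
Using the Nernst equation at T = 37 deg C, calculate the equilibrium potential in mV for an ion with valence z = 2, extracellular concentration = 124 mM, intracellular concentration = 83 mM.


E = (RT/(zF)) * ln(C_out/C_in)
T = 37 + 273.15 = 310.15 K
E = (8.314 * 310.15 / (2 * 96485)) * ln(124/83)
E = 5.364 mV


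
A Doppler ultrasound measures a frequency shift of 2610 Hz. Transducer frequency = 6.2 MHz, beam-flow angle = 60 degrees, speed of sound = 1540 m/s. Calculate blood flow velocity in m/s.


v = fd * c / (2 * f0 * cos(theta))
v = 2610 * 1540 / (2 * 6.2000e+06 * cos(60))
v = 0.6483 m/s


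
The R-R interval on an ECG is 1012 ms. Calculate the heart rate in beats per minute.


HR = 60 / RR_interval(s)
RR = 1012 ms = 1.012 s
HR = 60 / 1.012 = 59.29 bpm


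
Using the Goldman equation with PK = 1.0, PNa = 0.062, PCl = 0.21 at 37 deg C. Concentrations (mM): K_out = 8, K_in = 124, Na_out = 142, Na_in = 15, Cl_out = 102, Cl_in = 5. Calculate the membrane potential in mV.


Vm = (RT/F)*ln((PK*Ko + PNa*Nao + PCl*Cli)/(PK*Ki + PNa*Nai + PCl*Clo))
Numer = 17.854, Denom = 146.35
Vm = -56.22 mV


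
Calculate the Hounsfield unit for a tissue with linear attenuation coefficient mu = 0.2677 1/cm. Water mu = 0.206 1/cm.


HU = ((mu_tissue - mu_water) / mu_water) * 1000
HU = ((0.2677 - 0.206) / 0.206) * 1000
HU = 299.5


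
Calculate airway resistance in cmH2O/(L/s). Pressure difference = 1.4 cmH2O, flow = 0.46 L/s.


R = dP / flow
R = 1.4 / 0.46
R = 3.043 cmH2O/(L/s)


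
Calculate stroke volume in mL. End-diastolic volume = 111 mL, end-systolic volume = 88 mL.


SV = EDV - ESV
SV = 111 - 88
SV = 23 mL


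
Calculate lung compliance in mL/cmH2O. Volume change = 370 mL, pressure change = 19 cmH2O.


C = dV / dP
C = 370 / 19
C = 19.47 mL/cmH2O


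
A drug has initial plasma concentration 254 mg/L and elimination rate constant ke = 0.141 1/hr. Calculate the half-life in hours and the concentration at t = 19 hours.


t_half = ln(2) / ke = 0.693147 / 0.141 = 4.916 hr
C(t) = C0 * exp(-ke*t) = 254 * exp(-0.141*19)
C(19) = 17.43 mg/L


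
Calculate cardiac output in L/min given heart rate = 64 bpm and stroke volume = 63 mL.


CO = HR * SV
CO = 64 * 63 / 1000
CO = 4.032 L/min


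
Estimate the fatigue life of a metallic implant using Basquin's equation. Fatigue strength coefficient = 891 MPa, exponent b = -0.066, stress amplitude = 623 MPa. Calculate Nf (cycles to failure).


sigma_a = sigma_f' * (2Nf)^b
2Nf = (sigma_a/sigma_f')^(1/b)
2Nf = (623/891)^(1/-0.066)
2Nf = 226.14592
Nf = 113.1


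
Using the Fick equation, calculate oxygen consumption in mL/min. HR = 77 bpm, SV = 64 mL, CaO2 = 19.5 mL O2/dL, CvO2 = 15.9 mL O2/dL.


CO = HR*SV = 77*64/1000 = 4.928 L/min
a-v O2 diff = 19.5 - 15.9 = 3.6 mL/dL
VO2 = CO * (CaO2-CvO2) * 10 dL/L
VO2 = 4.928 * 3.6 * 10
VO2 = 177.4 mL/min


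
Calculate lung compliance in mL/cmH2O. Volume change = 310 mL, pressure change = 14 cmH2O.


C = dV / dP
C = 310 / 14
C = 22.14 mL/cmH2O


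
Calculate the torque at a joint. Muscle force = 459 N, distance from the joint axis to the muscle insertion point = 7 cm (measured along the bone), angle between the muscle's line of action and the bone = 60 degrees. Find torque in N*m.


Torque = F * d * sin(theta)   (moment arm = d*sin(theta))
d = 7 cm = 0.07 m
Torque = 459 * 0.07 * sin(60)
Torque = 27.83 N*m
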